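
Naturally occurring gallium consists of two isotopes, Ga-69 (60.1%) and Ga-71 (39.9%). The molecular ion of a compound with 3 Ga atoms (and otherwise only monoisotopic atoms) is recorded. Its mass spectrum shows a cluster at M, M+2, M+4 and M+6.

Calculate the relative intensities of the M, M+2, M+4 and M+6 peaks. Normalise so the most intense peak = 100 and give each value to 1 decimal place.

50.2 : 100.0 : 66.4 : 14.7

Each Ga atom is independently Ga-69 (p = 0.601) or Ga-71 (q = 0.399); the cluster is the binomial expansion (p + q)^3.
P(M) = 0.601^3 = 0.217082
P(M+2) = 3 × 0.601^2 × 0.399^1 = 0.432358
P(M+4) = 3 × 0.601^1 × 0.399^2 = 0.287039
P(M+6) = 0.399^3 = 0.063521
The M+2 peak is largest (0.432358); scaling to 100 gives 50.2 : 100.0 : 66.4 : 14.7.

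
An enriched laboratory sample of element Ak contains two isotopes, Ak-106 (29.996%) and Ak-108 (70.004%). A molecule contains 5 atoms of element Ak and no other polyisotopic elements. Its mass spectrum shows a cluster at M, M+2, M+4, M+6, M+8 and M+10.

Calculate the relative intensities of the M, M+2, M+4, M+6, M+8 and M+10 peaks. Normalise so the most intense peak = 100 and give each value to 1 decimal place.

Each Ak atom is independently Ak-106 (p = 0.29996) or Ak-108 (q = 0.70004); the cluster is the binomial expansion (p + q)^5.
P(M) = 0.29996^5 = 0.002428
P(M+2) = 5 × 0.29996^4 × 0.70004^1 = 0.028337
P(M+4) = 10 × 0.29996^3 × 0.70004^2 = 0.132262
P(M+6) = 10 × 0.29996^2 × 0.70004^3 = 0.308671
P(M+8) = 5 × 0.29996^1 × 0.70004^4 = 0.360184
P(M+10) = 0.70004^5 = 0.168118
The M+8 peak is largest (0.360184); scaling to 100 gives 0.7 : 7.9 : 36.7 : 85.7 : 100.0 : 46.7.

0.7 : 7.9 : 36.7 : 85.7 : 100.0 : 46.7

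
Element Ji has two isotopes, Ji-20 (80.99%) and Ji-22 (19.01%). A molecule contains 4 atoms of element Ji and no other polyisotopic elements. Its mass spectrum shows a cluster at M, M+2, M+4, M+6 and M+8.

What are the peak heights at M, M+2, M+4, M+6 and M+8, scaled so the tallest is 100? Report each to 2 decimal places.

100.00 : 93.89 : 33.06 : 5.17 : 0.30

The 4 Ji atoms are independent, so intensities follow the terms of (0.8099 + 0.1901)^4.
P(M) = 0.8099^4 = 0.430255
P(M+2) = 4 × 0.8099^3 × 0.1901^1 = 0.403958
P(M+4) = 6 × 0.8099^2 × 0.1901^2 = 0.142226
P(M+6) = 4 × 0.8099^1 × 0.1901^3 = 0.022256
P(M+8) = 0.1901^4 = 0.001306
The M peak is largest (0.430255); scaling to 100 gives 100.00 : 93.89 : 33.06 : 5.17 : 0.30.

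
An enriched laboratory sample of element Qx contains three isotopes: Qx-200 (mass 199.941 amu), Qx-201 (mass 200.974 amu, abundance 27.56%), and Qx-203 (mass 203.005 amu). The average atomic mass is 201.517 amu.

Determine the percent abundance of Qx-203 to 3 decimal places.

Let x and y be the fractions of Qx-200 and Qx-203. Then x + y = 1 − 0.2756 = 0.7244 and 199.941x + 203.005y = 201.517 − 0.2756×200.974 = 146.1285656.
Substituting: 199.941x + 203.005(0.7244 − x) = 146.1285656
(199.941 − 203.005)x = -0.9282564  ⇒  x = 0.30296, y = 0.42144
Qx-200: 30.296%, Qx-203: 42.144%.

42.144%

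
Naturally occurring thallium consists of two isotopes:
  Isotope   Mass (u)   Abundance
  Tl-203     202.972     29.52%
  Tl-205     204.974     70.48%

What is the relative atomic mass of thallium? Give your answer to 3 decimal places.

204.383 u

Weight each isotope mass by its fractional abundance: 0.2952 × 202.972 + 0.7048 × 204.974
= 59.9173 + 144.4657 = 204.3830 u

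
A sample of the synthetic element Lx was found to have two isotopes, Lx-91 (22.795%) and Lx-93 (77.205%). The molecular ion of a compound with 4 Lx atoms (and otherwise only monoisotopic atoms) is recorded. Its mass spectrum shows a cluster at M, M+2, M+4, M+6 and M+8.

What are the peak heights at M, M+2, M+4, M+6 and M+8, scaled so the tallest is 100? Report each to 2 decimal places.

0.64 : 8.72 : 44.29 : 100.00 : 84.67

Each Lx atom is independently Lx-91 (p = 0.22795) or Lx-93 (q = 0.77205); the cluster is the binomial expansion (p + q)^4.
P(M) = 0.22795^4 = 0.002700
P(M+2) = 4 × 0.22795^3 × 0.77205^1 = 0.036578
P(M+4) = 6 × 0.22795^2 × 0.77205^2 = 0.185832
P(M+6) = 4 × 0.22795^1 × 0.77205^3 = 0.419600
P(M+8) = 0.77205^4 = 0.355289
The M+6 peak is largest (0.419600); scaling to 100 gives 0.64 : 8.72 : 44.29 : 100.00 : 84.67.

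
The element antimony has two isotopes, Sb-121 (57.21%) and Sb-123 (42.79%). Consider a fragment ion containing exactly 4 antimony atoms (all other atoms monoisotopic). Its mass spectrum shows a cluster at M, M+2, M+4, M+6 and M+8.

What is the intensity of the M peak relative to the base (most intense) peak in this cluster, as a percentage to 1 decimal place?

(0.5721 + 0.4279)^4 gives M 0.1071, M+2 0.3205, M+4 0.3596, M+6 0.1793, M+8 0.0335; the largest is M+4.
P(M+4) = C(4,2) × 0.5721^2 × 0.4279^2 = 6 × 0.32729841 × 0.18309841 = 0.359567 (base)
P(M) = C(4,0) × 0.5721^4 × 0.4279^0 = 1 × 0.10712425 × 1.0000 = 0.107124
Relative intensity = 0.107124 / 0.359567 × 100 = 29.8

29.8%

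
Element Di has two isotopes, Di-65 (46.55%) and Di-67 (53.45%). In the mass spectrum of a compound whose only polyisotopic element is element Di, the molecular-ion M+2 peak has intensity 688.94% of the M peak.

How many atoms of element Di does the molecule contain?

With n Di atoms, P(M+2)/P(M) = C(n,1)·p^(n−1)q / p^n = n·q/p = n · 0.5345/0.4655.
n = 6.8894 × 0.4655/0.5345 = 6.00 ≈ 6

6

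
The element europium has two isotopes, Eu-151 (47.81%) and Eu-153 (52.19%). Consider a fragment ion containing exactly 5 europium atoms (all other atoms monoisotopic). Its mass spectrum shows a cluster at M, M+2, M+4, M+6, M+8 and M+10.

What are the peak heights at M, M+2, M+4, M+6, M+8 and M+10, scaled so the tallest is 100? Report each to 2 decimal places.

Each Eu atom is independently Eu-151 (p = 0.4781) or Eu-153 (q = 0.5219); the cluster is the binomial expansion (p + q)^5.
P(M) = 0.4781^5 = 0.024980
P(M+2) = 5 × 0.4781^4 × 0.5219^1 = 0.136343
P(M+4) = 10 × 0.4781^3 × 0.5219^2 = 0.297667
P(M+6) = 10 × 0.4781^2 × 0.5219^3 = 0.324937
P(M+8) = 5 × 0.4781^1 × 0.5219^4 = 0.177353
P(M+10) = 0.5219^5 = 0.038720
The M+6 peak is largest (0.324937); scaling to 100 gives 7.69 : 41.96 : 91.61 : 100.00 : 54.58 : 11.92.

7.69 : 41.96 : 91.61 : 100.00 : 54.58 : 11.92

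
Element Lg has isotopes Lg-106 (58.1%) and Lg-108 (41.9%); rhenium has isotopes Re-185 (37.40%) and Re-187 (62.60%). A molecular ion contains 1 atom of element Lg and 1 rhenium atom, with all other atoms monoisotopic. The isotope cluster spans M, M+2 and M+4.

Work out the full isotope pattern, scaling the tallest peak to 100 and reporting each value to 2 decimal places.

41.75 : 100.00 : 50.40

Element Lg pattern (n=1): 0.5810 : 0.4190
Rhenium pattern (n=1): 0.3740 : 0.6260
Convolve the two distributions (both contribute in 2-u steps):
  M: 0.5810×0.3740 = 0.217294
  M+2: 0.5810×0.6260 + 0.4190×0.3740 = 0.520412
  M+4: 0.4190×0.6260 = 0.262294
Scale to base peak (0.520412) = 100: 41.75 : 100.00 : 50.40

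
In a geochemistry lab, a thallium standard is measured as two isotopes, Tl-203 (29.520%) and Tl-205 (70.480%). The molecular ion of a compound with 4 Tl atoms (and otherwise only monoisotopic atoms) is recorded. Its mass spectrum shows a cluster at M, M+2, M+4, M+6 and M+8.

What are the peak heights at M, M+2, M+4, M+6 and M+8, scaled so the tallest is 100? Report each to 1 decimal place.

1.8 : 17.5 : 62.8 : 100.0 : 59.7

Each Tl atom is independently Tl-203 (p = 0.29520) or Tl-205 (q = 0.70480); the cluster is the binomial expansion (p + q)^4.
P(M) = 0.29520^4 = 0.007594
P(M+2) = 4 × 0.29520^3 × 0.70480^1 = 0.072523
P(M+4) = 6 × 0.29520^2 × 0.70480^2 = 0.259726
P(M+6) = 4 × 0.29520^1 × 0.70480^3 = 0.413403
P(M+8) = 0.70480^4 = 0.246754
The M+6 peak is largest (0.413403); scaling to 100 gives 1.8 : 17.5 : 62.8 : 100.0 : 59.7.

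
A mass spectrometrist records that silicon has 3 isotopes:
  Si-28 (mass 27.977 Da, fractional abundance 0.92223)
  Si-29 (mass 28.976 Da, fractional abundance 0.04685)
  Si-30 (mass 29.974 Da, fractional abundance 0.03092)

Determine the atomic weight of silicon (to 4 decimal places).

Average mass = Σ (abundance × isotope mass) = 0.92223 × 27.977 + 0.04685 × 28.976 + 0.03092 × 29.974
= 25.80123 + 1.35753 + 0.92680 = 28.08556 Da

28.0856 Da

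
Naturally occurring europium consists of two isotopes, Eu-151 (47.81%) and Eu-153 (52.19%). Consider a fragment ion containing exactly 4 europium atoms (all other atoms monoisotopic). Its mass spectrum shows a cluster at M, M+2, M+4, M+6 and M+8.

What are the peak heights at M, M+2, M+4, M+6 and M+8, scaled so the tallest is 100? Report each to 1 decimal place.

14.0 : 61.1 : 100.0 : 72.8 : 19.9

Each Eu atom is independently Eu-151 (p = 0.4781) or Eu-153 (q = 0.5219); the cluster is the binomial expansion (p + q)^4.
P(M) = 0.4781^4 = 0.052249
P(M+2) = 4 × 0.4781^3 × 0.5219^1 = 0.228141
P(M+4) = 6 × 0.4781^2 × 0.5219^2 = 0.373563
P(M+6) = 4 × 0.4781^1 × 0.5219^3 = 0.271857
P(M+8) = 0.5219^4 = 0.074191
The M+4 peak is largest (0.373563); scaling to 100 gives 14.0 : 61.1 : 100.0 : 72.8 : 19.9.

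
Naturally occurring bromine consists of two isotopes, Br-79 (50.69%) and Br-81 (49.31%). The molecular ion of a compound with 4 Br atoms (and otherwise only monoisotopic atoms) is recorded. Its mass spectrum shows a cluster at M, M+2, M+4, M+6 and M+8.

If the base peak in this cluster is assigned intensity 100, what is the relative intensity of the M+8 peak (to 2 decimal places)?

15.77

(0.5069 + 0.4931)^4 gives M 0.0660, M+2 0.2569, M+4 0.3749, M+6 0.2431, M+8 0.0591; the largest is M+4.
P(M+4) = C(4,2) × 0.5069^2 × 0.4931^2 = 6 × 0.25694761 × 0.24314761 = 0.374857 (base)
P(M+8) = C(4,4) × 0.5069^0 × 0.4931^4 = 1 × 1.0000 × 0.05912076 = 0.059121
Relative intensity = 0.059121 / 0.374857 × 100 = 15.77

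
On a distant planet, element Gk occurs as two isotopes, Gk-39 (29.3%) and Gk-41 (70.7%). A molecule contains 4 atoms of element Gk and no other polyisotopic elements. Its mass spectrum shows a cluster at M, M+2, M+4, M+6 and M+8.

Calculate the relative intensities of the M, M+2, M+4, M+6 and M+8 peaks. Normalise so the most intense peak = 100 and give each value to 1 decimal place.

Expanding (0.293 + 0.707)^4:
P(M) = 0.293^4 = 0.007370
P(M+2) = 4 × 0.293^3 × 0.707^1 = 0.071135
P(M+4) = 6 × 0.293^2 × 0.707^2 = 0.257469
P(M+6) = 4 × 0.293^1 × 0.707^3 = 0.414177
P(M+8) = 0.707^4 = 0.249849
The M+6 peak is largest (0.414177); scaling to 100 gives 1.8 : 17.2 : 62.2 : 100.0 : 60.3.

1.8 : 17.2 : 62.2 : 100.0 : 60.3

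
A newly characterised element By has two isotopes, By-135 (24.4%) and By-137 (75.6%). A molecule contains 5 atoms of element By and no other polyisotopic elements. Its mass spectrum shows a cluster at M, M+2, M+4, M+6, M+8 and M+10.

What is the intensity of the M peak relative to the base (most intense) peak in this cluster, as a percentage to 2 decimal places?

0.22%

(0.244 + 0.756)^5 gives M 0.0009, M+2 0.0134, M+4 0.0830, M+6 0.2572, M+8 0.3985, M+10 0.2469; the largest is M+8.
P(M+8) = C(5,4) × 0.244^1 × 0.756^4 = 5 × 0.2440 × 0.3266534 = 0.398517 (base)
P(M) = C(5,0) × 0.244^5 × 0.756^0 = 1 × 0.00086487 × 1.0000 = 0.000865
Relative intensity = 0.000865 / 0.398517 × 100 = 0.22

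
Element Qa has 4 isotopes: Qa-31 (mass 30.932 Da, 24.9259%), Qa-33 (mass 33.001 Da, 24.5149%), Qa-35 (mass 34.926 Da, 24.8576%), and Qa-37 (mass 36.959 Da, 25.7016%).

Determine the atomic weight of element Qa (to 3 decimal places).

Weight each isotope mass by its fractional abundance: 0.249259 × 30.932 + 0.245149 × 33.001 + 0.248576 × 34.926 + 0.257016 × 36.959
= 7.7101 + 8.0902 + 8.6818 + 9.4991 = 33.9812 Da

33.981 Da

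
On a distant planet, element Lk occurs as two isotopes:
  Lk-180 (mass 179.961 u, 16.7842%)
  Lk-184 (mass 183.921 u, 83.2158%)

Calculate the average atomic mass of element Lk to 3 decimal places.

183.256 u

Weight each isotope mass by its fractional abundance: 0.167842 × 179.961 + 0.832158 × 183.921
= 30.2050 + 153.0513 = 183.2563 u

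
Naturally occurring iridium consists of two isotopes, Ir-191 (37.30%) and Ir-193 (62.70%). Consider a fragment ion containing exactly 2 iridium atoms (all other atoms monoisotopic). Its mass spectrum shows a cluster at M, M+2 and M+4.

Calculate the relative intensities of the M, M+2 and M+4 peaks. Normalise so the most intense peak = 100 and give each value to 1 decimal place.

The 2 Ir atoms are independent, so intensities follow the terms of (0.3730 + 0.6270)^2.
P(M) = 0.3730^2 = 0.139129
P(M+2) = 2 × 0.3730^1 × 0.6270^1 = 0.467742
P(M+4) = 0.6270^2 = 0.393129
The M+2 peak is largest (0.467742); scaling to 100 gives 29.7 : 100.0 : 84.0.

29.7 : 100.0 : 84.0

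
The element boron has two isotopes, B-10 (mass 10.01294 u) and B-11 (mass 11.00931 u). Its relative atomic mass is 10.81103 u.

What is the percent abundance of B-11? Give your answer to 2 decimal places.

80.10%

With x = fraction of B-10 (so B-11 is 1 − x):
10.01294·x + 11.00931·(1 − x) = 10.81103
(10.01294 − 11.00931)·x = 10.81103 − 11.00931
x = -0.19828 / -0.99637 = 0.19900 → 19.90% B-10, 80.10% B-11.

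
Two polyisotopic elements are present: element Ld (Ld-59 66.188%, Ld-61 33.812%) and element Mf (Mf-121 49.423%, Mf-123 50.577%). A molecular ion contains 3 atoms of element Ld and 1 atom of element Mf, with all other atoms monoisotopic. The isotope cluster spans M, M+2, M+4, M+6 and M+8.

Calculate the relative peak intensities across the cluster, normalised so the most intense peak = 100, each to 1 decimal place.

Element Ld pattern (n=3): 0.28995979 : 0.44437604 : 0.22700856 : 0.03865561
Element Mf pattern (n=1): 0.49423 : 0.50577
Convolve the two distributions (both contribute in 2-u steps):
  M: 0.28995979×0.49423 = 0.143307
  M+2: 0.28995979×0.50577 + 0.44437604×0.49423 = 0.366277
  M+4: 0.44437604×0.50577 + 0.22700856×0.49423 = 0.336947
  M+6: 0.22700856×0.50577 + 0.03865561×0.49423 = 0.133919
  M+8: 0.03865561×0.50577 = 0.019551
Scale to base peak (0.366277) = 100: 39.1 : 100.0 : 92.0 : 36.6 : 5.3

39.1 : 100.0 : 92.0 : 36.6 : 5.3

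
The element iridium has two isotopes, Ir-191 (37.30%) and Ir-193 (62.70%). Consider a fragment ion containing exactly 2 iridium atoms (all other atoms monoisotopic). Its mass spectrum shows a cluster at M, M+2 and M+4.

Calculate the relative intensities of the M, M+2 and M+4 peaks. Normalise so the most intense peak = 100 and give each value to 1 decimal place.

29.7 : 100.0 : 84.0

The 2 Ir atoms are independent, so intensities follow the terms of (0.3730 + 0.6270)^2.
P(M) = 0.3730^2 = 0.139129
P(M+2) = 2 × 0.3730^1 × 0.6270^1 = 0.467742
P(M+4) = 0.6270^2 = 0.393129
The M+2 peak is largest (0.467742); scaling to 100 gives 29.7 : 100.0 : 84.0.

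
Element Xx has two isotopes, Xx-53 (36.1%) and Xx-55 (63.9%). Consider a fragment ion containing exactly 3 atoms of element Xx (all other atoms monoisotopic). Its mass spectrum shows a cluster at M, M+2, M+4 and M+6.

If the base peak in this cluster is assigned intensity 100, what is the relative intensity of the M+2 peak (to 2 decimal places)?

Term probabilities: M 0.0470, M+2 0.2498, M+4 0.4422, M+6 0.2609. Base peak = M+4.
P(M+4) = C(3,2) × 0.361^1 × 0.639^2 = 3 × 0.3610 × 0.408321 = 0.442212 (base)
P(M+2) = C(3,1) × 0.361^2 × 0.639^1 = 3 × 0.130321 × 0.6390 = 0.249825
Relative intensity = 0.249825 / 0.442212 × 100 = 56.49

56.49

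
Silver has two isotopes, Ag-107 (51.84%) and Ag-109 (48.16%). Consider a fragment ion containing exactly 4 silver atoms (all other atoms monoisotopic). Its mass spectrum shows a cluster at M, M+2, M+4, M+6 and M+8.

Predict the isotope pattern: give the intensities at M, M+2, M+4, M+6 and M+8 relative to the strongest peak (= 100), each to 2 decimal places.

Each Ag atom is independently Ag-107 (p = 0.5184) or Ag-109 (q = 0.4816); the cluster is the binomial expansion (p + q)^4.
P(M) = 0.5184^4 = 0.072220
P(M+2) = 4 × 0.5184^3 × 0.4816^1 = 0.268375
P(M+4) = 6 × 0.5184^2 × 0.4816^2 = 0.373985
P(M+6) = 4 × 0.5184^1 × 0.4816^3 = 0.231624
P(M+8) = 0.4816^4 = 0.053795
The M+4 peak is largest (0.373985); scaling to 100 gives 19.31 : 71.76 : 100.00 : 61.93 : 14.38.

19.31 : 71.76 : 100.00 : 61.93 : 14.38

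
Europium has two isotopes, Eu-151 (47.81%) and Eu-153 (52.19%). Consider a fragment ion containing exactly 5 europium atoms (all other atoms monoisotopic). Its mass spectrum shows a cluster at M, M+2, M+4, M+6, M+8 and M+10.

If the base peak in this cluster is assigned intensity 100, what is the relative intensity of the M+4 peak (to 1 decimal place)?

91.6

Term probabilities: M 0.0250, M+2 0.1363, M+4 0.2977, M+6 0.3249, M+8 0.1774, M+10 0.0387. Base peak = M+6.
P(M+6) = C(5,3) × 0.4781^2 × 0.5219^3 = 10 × 0.22857961 × 0.14215492 = 0.324937 (base)
P(M+4) = C(5,2) × 0.4781^3 × 0.5219^2 = 10 × 0.10928391 × 0.27237961 = 0.297667
Relative intensity = 0.297667 / 0.324937 × 100 = 91.6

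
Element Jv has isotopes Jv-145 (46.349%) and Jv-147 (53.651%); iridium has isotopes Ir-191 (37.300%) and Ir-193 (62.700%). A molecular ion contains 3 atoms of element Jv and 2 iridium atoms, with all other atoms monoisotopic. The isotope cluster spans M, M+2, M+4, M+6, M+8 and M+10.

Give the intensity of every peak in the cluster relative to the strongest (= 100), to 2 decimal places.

4.02 : 27.47 : 74.45 : 100.00 : 66.62 : 17.62

Element Jv pattern (n=3): 0.0995683 : 0.34576403 : 0.40023703 : 0.15443064
Iridium pattern (n=2): 0.139129 : 0.467742 : 0.393129
Convolve the two distributions (both contribute in 2-u steps):
  M: 0.0995683×0.139129 = 0.013853
  M+2: 0.0995683×0.467742 + 0.34576403×0.139129 = 0.094678
  M+4: 0.0995683×0.393129 + 0.34576403×0.467742 + 0.40023703×0.139129 = 0.256556
  M+6: 0.34576403×0.393129 + 0.40023703×0.467742 + 0.15443064×0.139129 = 0.344623
  M+8: 0.40023703×0.393129 + 0.15443064×0.467742 = 0.229578
  M+10: 0.15443064×0.393129 = 0.060711
Scale to base peak (0.344623) = 100: 4.02 : 27.47 : 74.45 : 100.00 : 66.62 : 17.62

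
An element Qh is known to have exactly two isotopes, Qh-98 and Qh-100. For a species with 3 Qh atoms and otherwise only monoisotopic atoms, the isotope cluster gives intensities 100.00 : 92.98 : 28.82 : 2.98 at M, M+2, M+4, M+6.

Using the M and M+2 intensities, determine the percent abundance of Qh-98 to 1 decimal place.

Write p for the Qh-98 fraction. I(M+2)/I(M) = [C(3,1)·p^2·(1−p)] / p^3 = 3·(1−p)/p = 92.98/100.00 = 0.9298
(1−p)/p = 0.9298/3 = 0.3099  ⇒  p = 1/(1 + 0.3099) = 0.7634
Qh-98: 76.3%, Qh-100: 23.7%.

76.3%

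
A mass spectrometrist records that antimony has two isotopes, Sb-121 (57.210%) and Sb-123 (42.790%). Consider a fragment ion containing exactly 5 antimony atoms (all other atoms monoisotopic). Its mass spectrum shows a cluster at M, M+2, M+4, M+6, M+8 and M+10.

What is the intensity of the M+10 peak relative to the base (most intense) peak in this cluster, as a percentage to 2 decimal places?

4.18%

Binomial terms of (0.57210 + 0.42790)^5: M 0.0613, M+2 0.2292, M+4 0.3428, M+6 0.2564, M+8 0.0959, M+10 0.0143 → M+4 is the base peak.
P(M+4) = C(5,2) × 0.57210^3 × 0.42790^2 = 10 × 0.18724742 × 0.18309841 = 0.342847 (base)
P(M+10) = C(5,5) × 0.57210^0 × 0.42790^5 = 1 × 1.0000 × 0.01434536 = 0.014345
Relative intensity = 0.014345 / 0.342847 × 100 = 4.18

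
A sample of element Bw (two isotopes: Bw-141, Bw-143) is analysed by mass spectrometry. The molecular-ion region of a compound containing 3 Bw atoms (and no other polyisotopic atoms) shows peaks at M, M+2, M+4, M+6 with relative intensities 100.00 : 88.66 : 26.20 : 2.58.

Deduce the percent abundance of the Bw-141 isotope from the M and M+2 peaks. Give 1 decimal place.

77.2%

If p is the fraction of Bw that is Bw-141, then I(M+2)/I(M) = [C(3,1)·p^2·(1−p)] / p^3 = 3·(1−p)/p = 88.66/100.00 = 0.8866
(1−p)/p = 0.8866/3 = 0.2955  ⇒  p = 1/(1 + 0.2955) = 0.7719
Bw-141: 77.2%, Bw-143: 22.8%.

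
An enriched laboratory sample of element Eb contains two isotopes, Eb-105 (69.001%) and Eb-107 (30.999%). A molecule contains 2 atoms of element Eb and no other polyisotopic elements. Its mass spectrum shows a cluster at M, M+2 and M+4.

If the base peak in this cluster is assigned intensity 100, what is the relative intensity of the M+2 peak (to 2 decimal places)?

89.85

Binomial terms of (0.69001 + 0.30999)^2: M 0.4761, M+2 0.4278, M+4 0.0961 → M is the base peak.
P(M) = C(2,0) × 0.69001^2 × 0.30999^0 = 1 × 0.4761138 × 1.0000 = 0.476114 (base)
P(M+2) = C(2,1) × 0.69001^1 × 0.30999^1 = 2 × 0.69001 × 0.30999 = 0.427792
Relative intensity = 0.427792 / 0.476114 × 100 = 89.85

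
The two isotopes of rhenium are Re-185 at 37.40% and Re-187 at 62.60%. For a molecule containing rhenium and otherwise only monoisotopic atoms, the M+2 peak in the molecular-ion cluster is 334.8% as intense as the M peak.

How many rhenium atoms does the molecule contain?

For n independent Re atoms, I(M+2)/I(M) = n · (abundance Re-187) / (abundance Re-185) = n · 0.6260/0.3740.
n = 3.348 × 0.3740/0.6260 = 2.00 ≈ 2

2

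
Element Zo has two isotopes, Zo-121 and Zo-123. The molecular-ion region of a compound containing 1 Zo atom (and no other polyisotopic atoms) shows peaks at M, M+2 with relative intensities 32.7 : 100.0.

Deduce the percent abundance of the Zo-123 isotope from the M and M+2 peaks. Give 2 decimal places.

Let p = fractional abundance of Zo-121. I(M+2)/I(M) = [C(1,1)·p^0·(1−p)] / p^1 = 1·(1−p)/p = 100.0/32.7 = 3.0581
(1−p)/p = 3.0581/1 = 3.0581  ⇒  p = 1/(1 + 3.0581) = 0.2464
Zo-121: 24.64%, Zo-123: 75.36%.

75.36%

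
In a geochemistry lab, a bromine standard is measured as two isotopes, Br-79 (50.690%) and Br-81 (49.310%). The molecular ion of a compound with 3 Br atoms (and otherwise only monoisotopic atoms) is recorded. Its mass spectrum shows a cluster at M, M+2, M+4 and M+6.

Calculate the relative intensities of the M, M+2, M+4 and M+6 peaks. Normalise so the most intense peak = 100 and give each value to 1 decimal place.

34.3 : 100.0 : 97.3 : 31.5

Each Br atom is independently Br-79 (p = 0.50690) or Br-81 (q = 0.49310); the cluster is the binomial expansion (p + q)^3.
P(M) = 0.50690^3 = 0.130247
P(M+2) = 3 × 0.50690^2 × 0.49310^1 = 0.380103
P(M+4) = 3 × 0.50690^1 × 0.49310^2 = 0.369755
P(M+6) = 0.49310^3 = 0.119896
The M+2 peak is largest (0.380103); scaling to 100 gives 34.3 : 100.0 : 97.3 : 31.5.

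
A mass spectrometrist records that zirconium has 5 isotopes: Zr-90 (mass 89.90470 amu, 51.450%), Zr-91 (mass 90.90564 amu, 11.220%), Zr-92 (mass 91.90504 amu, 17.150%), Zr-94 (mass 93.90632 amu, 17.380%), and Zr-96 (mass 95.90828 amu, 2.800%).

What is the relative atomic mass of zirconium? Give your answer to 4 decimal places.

91.2236 amu

The abundance-weighted mean is 0.51450 × 89.90470 + 0.11220 × 90.90564 + 0.17150 × 91.90504 + 0.17380 × 93.90632 + 0.02800 × 95.90828
= 46.255968 + 10.199613 + 15.761714 + 16.320918 + 2.685432 = 91.223645 amu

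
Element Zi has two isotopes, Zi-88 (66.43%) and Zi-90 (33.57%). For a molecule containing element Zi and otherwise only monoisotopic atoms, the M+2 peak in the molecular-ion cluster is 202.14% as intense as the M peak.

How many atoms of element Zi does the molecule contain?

4

For n independent Zi atoms, I(M+2)/I(M) = n · (abundance Zi-90) / (abundance Zi-88) = n · 0.3357/0.6643.
n = 2.0214 × 0.6643/0.3357 = 4.00 ≈ 4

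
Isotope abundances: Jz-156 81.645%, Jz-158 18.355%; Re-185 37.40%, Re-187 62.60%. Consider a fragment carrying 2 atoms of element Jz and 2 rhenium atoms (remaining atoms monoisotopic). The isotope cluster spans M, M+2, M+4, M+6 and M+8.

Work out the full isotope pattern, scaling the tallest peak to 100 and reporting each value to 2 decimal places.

Element Jz pattern (n=2): 0.6665906 : 0.29971879 : 0.0336906
Rhenium pattern (n=2): 0.139876 : 0.468248 : 0.391876
Convolve the two distributions (both contribute in 2-u steps):
  M: 0.6665906×0.139876 = 0.093240
  M+2: 0.6665906×0.468248 + 0.29971879×0.139876 = 0.354053
  M+4: 0.6665906×0.391876 + 0.29971879×0.468248 + 0.0336906×0.139876 = 0.406276
  M+6: 0.29971879×0.391876 + 0.0336906×0.468248 = 0.133228
  M+8: 0.0336906×0.391876 = 0.013203
Scale to base peak (0.406276) = 100: 22.95 : 87.15 : 100.00 : 32.79 : 3.25

22.95 : 87.15 : 100.00 : 32.79 : 3.25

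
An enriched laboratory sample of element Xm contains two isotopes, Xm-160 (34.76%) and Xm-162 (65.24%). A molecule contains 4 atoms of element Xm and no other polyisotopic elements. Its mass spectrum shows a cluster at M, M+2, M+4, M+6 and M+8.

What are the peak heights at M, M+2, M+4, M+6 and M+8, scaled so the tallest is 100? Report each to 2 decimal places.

3.78 : 28.39 : 79.92 : 100.00 : 46.92

The 4 Xm atoms are independent, so intensities follow the terms of (0.3476 + 0.6524)^4.
P(M) = 0.3476^4 = 0.014599
P(M+2) = 4 × 0.3476^3 × 0.6524^1 = 0.109601
P(M+4) = 6 × 0.3476^2 × 0.6524^2 = 0.308559
P(M+6) = 4 × 0.3476^1 × 0.6524^3 = 0.386084
P(M+8) = 0.6524^4 = 0.181157
The M+6 peak is largest (0.386084); scaling to 100 gives 3.78 : 28.39 : 79.92 : 100.00 : 46.92.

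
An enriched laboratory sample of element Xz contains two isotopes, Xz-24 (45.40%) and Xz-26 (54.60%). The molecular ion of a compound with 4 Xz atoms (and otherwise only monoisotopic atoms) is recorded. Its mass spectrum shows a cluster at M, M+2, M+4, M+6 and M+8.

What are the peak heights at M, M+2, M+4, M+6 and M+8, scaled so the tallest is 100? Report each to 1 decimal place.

Each Xz atom is independently Xz-24 (p = 0.4540) or Xz-26 (q = 0.5460); the cluster is the binomial expansion (p + q)^4.
P(M) = 0.4540^4 = 0.042484
P(M+2) = 4 × 0.4540^3 × 0.5460^1 = 0.204371
P(M+4) = 6 × 0.4540^2 × 0.5460^2 = 0.368679
P(M+6) = 4 × 0.4540^1 × 0.5460^3 = 0.295593
P(M+8) = 0.5460^4 = 0.088873
The M+4 peak is largest (0.368679); scaling to 100 gives 11.5 : 55.4 : 100.0 : 80.2 : 24.1.

11.5 : 55.4 : 100.0 : 80.2 : 24.1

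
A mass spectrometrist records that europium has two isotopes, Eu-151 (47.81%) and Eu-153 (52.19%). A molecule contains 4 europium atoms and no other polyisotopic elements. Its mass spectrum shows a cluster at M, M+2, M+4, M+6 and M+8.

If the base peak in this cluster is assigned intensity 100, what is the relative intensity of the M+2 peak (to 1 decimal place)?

61.1

Binomial terms of (0.4781 + 0.5219)^4: M 0.0522, M+2 0.2281, M+4 0.3736, M+6 0.2719, M+8 0.0742 → M+4 is the base peak.
P(M+4) = C(4,2) × 0.4781^2 × 0.5219^2 = 6 × 0.22857961 × 0.27237961 = 0.373563 (base)
P(M+2) = C(4,1) × 0.4781^3 × 0.5219^1 = 4 × 0.10928391 × 0.5219 = 0.228141
Relative intensity = 0.228141 / 0.373563 × 100 = 61.1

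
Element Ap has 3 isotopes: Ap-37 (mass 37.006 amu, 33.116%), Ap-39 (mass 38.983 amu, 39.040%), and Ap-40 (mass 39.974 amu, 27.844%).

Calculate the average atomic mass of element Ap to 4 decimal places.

38.6042 amu

Average mass = Σ (abundance × isotope mass) = 0.33116 × 37.006 + 0.39040 × 38.983 + 0.27844 × 39.974
= 12.25491 + 15.21896 + 11.13036 = 38.60423 amu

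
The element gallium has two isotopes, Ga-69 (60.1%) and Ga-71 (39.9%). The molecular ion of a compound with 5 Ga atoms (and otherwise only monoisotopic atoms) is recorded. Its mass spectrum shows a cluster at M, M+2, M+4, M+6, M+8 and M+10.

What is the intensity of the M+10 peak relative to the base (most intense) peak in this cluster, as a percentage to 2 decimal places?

2.93%

Binomial terms of (0.601 + 0.399)^5: M 0.0784, M+2 0.2603, M+4 0.3456, M+6 0.2294, M+8 0.0762, M+10 0.0101 → M+4 is the base peak.
P(M+4) = C(5,2) × 0.601^3 × 0.399^2 = 10 × 0.2170818 × 0.159201 = 0.345596 (base)
P(M+10) = C(5,5) × 0.601^0 × 0.399^5 = 1 × 1.0000 × 0.01011264 = 0.010113
Relative intensity = 0.010113 / 0.345596 × 100 = 2.93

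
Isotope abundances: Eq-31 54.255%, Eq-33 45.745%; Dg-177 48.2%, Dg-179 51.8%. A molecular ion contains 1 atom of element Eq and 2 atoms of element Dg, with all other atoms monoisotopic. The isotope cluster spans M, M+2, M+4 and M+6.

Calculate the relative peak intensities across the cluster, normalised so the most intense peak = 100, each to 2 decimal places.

33.42 : 100.00 : 99.15 : 32.54

Element Eq pattern (n=1): 0.54255 : 0.45745
Element Dg pattern (n=2): 0.232324 : 0.499352 : 0.268324
Convolve the two distributions (both contribute in 2-u steps):
  M: 0.54255×0.232324 = 0.126047
  M+2: 0.54255×0.499352 + 0.45745×0.232324 = 0.377200
  M+4: 0.54255×0.268324 + 0.45745×0.499352 = 0.374008
  M+6: 0.45745×0.268324 = 0.122745
Scale to base peak (0.377200) = 100: 33.42 : 100.00 : 99.15 : 32.54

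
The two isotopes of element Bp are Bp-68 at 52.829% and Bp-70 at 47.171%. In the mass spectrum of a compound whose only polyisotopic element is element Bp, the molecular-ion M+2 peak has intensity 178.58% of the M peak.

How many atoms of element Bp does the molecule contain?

The M+2/M ratio from n Bp atoms is n · q/p = n · 0.47171/0.52829.
n = 1.7858 × 0.52829/0.47171 = 2.00 ≈ 2

2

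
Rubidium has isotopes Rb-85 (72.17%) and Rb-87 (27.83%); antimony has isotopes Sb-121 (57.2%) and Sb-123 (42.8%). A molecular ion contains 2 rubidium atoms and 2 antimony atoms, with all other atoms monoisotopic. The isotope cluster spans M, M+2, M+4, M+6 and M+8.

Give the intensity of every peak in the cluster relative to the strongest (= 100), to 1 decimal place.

44.1 : 100.0 : 82.1 : 28.9 : 3.7

Rubidium pattern (n=2): 0.52085089 : 0.40169822 : 0.07745089
Antimony pattern (n=2): 0.327184 : 0.489632 : 0.183184
Convolve the two distributions (both contribute in 2-u steps):
  M: 0.52085089×0.327184 = 0.170414
  M+2: 0.52085089×0.489632 + 0.40169822×0.327184 = 0.386454
  M+4: 0.52085089×0.183184 + 0.40169822×0.489632 + 0.07745089×0.327184 = 0.317437
  M+6: 0.40169822×0.183184 + 0.07745089×0.489632 = 0.111507
  M+8: 0.07745089×0.183184 = 0.014188
Scale to base peak (0.386454) = 100: 44.1 : 100.0 : 82.1 : 28.9 : 3.7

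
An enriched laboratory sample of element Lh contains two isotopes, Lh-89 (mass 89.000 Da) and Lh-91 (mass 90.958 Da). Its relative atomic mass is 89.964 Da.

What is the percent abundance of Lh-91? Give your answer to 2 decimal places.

Let x be the fractional abundance of Lh-89; then Lh-91 has abundance 1 − x.
89.000·x + 90.958·(1 − x) = 89.964
(89.000 − 90.958)·x = 89.964 − 90.958
x = -0.994 / -1.958 = 0.50766 → 50.77% Lh-89, 49.23% Lh-91.

49.23%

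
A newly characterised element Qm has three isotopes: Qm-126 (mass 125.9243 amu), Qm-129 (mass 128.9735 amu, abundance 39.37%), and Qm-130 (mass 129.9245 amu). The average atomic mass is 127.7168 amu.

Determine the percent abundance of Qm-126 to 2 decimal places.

45.83%

The remaining 60.63% is split between Qm-126 (fraction x) and Qm-130 (fraction 0.6063 − x).
Substituting: 125.9243x + 129.9245(0.6063 − x) = 76.93993305
(125.9243 − 129.9245)x = -1.8332913  ⇒  x = 0.45830, y = 0.14800
Qm-126: 45.83%, Qm-130: 14.80%.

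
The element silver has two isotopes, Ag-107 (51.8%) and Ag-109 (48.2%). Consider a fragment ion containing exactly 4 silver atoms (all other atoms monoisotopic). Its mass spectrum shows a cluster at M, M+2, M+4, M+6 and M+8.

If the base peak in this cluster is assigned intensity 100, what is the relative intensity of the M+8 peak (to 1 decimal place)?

Term probabilities: M 0.0720, M+2 0.2680, M+4 0.3740, M+6 0.2320, M+8 0.0540. Base peak = M+4.
P(M+4) = C(4,2) × 0.518^2 × 0.482^2 = 6 × 0.268324 × 0.232324 = 0.374029 (base)
P(M+8) = C(4,4) × 0.518^0 × 0.482^4 = 1 × 1.0000 × 0.05397444 = 0.053974
Relative intensity = 0.053974 / 0.374029 × 100 = 14.4

14.4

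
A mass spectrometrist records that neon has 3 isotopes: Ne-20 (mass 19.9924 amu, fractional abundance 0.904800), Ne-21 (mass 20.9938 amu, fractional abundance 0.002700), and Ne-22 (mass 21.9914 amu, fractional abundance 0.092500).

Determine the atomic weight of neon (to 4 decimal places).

20.1800 amu

Weight each isotope mass by its fractional abundance: 0.904800 × 19.9924 + 0.002700 × 20.9938 + 0.092500 × 21.9914
= 18.08912 + 0.05668 + 2.03420 = 20.18000 amu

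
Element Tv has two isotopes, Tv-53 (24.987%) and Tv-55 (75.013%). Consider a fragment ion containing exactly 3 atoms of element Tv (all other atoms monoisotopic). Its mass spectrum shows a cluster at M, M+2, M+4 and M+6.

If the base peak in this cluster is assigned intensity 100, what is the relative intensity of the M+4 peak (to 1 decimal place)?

(0.24987 + 0.75013)^3 gives M 0.0156, M+2 0.1405, M+4 0.4218, M+6 0.4221; the largest is M+6.
P(M+6) = C(3,3) × 0.24987^0 × 0.75013^3 = 1 × 1.0000 × 0.42209441 = 0.422094 (base)
P(M+4) = C(3,2) × 0.24987^1 × 0.75013^2 = 3 × 0.24987 × 0.56269502 = 0.421802
Relative intensity = 0.421802 / 0.422094 × 100 = 99.9

99.9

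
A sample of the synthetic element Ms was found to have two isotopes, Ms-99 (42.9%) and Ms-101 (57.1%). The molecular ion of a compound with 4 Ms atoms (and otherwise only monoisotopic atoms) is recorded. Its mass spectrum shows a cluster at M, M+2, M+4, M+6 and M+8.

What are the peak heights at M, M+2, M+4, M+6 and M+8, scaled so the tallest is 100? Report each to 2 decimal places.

Each Ms atom is independently Ms-99 (p = 0.429) or Ms-101 (q = 0.571); the cluster is the binomial expansion (p + q)^4.
P(M) = 0.429^4 = 0.033871
P(M+2) = 4 × 0.429^3 × 0.571^1 = 0.180330
P(M+4) = 6 × 0.429^2 × 0.571^2 = 0.360029
P(M+6) = 4 × 0.429^1 × 0.571^3 = 0.319467
P(M+8) = 0.571^4 = 0.106303
The M+4 peak is largest (0.360029); scaling to 100 gives 9.41 : 50.09 : 100.00 : 88.73 : 29.53.

9.41 : 50.09 : 100.00 : 88.73 : 29.53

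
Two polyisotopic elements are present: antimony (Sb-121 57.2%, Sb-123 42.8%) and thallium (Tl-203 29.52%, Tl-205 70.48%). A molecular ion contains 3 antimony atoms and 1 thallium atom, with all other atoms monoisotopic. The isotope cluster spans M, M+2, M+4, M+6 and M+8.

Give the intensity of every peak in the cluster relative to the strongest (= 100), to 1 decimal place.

Antimony pattern (n=3): 0.18714925 : 0.42010426 : 0.31434374 : 0.07840275
Thallium pattern (n=1): 0.2952 : 0.7048
Convolve the two distributions (both contribute in 2-u steps):
  M: 0.18714925×0.2952 = 0.055246
  M+2: 0.18714925×0.7048 + 0.42010426×0.2952 = 0.255918
  M+4: 0.42010426×0.7048 + 0.31434374×0.2952 = 0.388884
  M+6: 0.31434374×0.7048 + 0.07840275×0.2952 = 0.244694
  M+8: 0.07840275×0.7048 = 0.055258
Scale to base peak (0.388884) = 100: 14.2 : 65.8 : 100.0 : 62.9 : 14.2

14.2 : 65.8 : 100.0 : 62.9 : 14.2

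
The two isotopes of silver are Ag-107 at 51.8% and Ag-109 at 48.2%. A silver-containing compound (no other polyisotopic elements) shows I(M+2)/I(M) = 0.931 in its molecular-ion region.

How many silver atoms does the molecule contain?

The M+2/M ratio from n Ag atoms is n · q/p = n · 0.482/0.518.
n = 0.931 × 0.518/0.482 = 1.00 ≈ 1

1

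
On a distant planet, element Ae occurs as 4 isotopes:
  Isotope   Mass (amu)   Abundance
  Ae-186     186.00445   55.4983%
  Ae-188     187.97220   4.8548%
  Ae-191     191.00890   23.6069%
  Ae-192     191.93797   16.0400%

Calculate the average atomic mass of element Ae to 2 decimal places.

Ar = Σ fᵢ·mᵢ = 0.554983 × 186.00445 + 0.048548 × 187.97220 + 0.236069 × 191.00890 + 0.160400 × 191.93797
= 103.229308 + 9.125674 + 45.091280 + 30.786850 = 188.233112 amu

188.23 amu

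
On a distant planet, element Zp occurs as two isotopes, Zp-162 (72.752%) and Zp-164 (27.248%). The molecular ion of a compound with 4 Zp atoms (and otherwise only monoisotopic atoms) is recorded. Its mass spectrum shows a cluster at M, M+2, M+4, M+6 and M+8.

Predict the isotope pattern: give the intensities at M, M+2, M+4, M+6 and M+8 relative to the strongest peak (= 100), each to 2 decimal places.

66.75 : 100.00 : 56.18 : 14.03 : 1.31

Expanding (0.72752 + 0.27248)^4:
P(M) = 0.72752^4 = 0.280143
P(M+2) = 4 × 0.72752^3 × 0.27248^1 = 0.419691
P(M+4) = 6 × 0.72752^2 × 0.27248^2 = 0.235782
P(M+6) = 4 × 0.72752^1 × 0.27248^3 = 0.058872
P(M+8) = 0.27248^4 = 0.005512
The M+2 peak is largest (0.419691); scaling to 100 gives 66.75 : 100.00 : 56.18 : 14.03 : 1.31.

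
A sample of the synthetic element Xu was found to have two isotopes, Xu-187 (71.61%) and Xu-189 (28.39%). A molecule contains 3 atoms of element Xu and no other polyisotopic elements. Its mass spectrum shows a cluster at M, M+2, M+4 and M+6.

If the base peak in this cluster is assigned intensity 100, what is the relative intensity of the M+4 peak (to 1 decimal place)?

39.6

Binomial terms of (0.7161 + 0.2839)^3: M 0.3672, M+2 0.4368, M+4 0.1732, M+6 0.0229 → M+2 is the base peak.
P(M+2) = C(3,1) × 0.7161^2 × 0.2839^1 = 3 × 0.51279921 × 0.2839 = 0.436751 (base)
P(M+4) = C(3,2) × 0.7161^1 × 0.2839^2 = 3 × 0.7161 × 0.08059921 = 0.173151
Relative intensity = 0.173151 / 0.436751 × 100 = 39.6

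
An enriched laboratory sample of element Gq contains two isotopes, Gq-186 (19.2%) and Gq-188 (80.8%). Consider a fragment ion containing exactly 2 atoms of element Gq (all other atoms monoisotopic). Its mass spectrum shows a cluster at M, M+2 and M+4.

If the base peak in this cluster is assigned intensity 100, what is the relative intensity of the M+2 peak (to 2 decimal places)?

47.52

Binomial terms of (0.192 + 0.808)^2: M 0.0369, M+2 0.3103, M+4 0.6529 → M+4 is the base peak.
P(M+4) = C(2,2) × 0.192^0 × 0.808^2 = 1 × 1.0000 × 0.652864 = 0.652864 (base)
P(M+2) = C(2,1) × 0.192^1 × 0.808^1 = 2 × 0.1920 × 0.8080 = 0.310272
Relative intensity = 0.310272 / 0.652864 × 100 = 47.52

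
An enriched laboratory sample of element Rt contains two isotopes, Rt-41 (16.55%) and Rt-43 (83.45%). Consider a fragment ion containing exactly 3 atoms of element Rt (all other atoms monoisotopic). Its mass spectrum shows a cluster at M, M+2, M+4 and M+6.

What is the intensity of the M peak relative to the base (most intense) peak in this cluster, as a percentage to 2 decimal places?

(0.1655 + 0.8345)^3 gives M 0.0045, M+2 0.0686, M+4 0.3458, M+6 0.5811; the largest is M+6.
P(M+6) = C(3,3) × 0.1655^0 × 0.8345^3 = 1 × 1.0000 × 0.58113766 = 0.581138 (base)
P(M) = C(3,0) × 0.1655^3 × 0.8345^0 = 1 × 0.00453309 × 1.0000 = 0.004533
Relative intensity = 0.004533 / 0.581138 × 100 = 0.78

0.78%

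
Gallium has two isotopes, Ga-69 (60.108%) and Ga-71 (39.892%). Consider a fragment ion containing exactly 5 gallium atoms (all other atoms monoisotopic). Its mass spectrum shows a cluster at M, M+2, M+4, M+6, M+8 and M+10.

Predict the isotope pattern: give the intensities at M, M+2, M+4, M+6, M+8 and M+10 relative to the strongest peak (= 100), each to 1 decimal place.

22.7 : 75.3 : 100.0 : 66.4 : 22.0 : 2.9

The 5 Ga atoms are independent, so intensities follow the terms of (0.60108 + 0.39892)^5.
P(M) = 0.60108^5 = 0.078462
P(M+2) = 5 × 0.60108^4 × 0.39892^1 = 0.260366
P(M+4) = 10 × 0.60108^3 × 0.39892^2 = 0.345596
P(M+6) = 10 × 0.60108^2 × 0.39892^3 = 0.229362
P(M+8) = 5 × 0.60108^1 × 0.39892^4 = 0.076111
P(M+10) = 0.39892^5 = 0.010103
The M+4 peak is largest (0.345596); scaling to 100 gives 22.7 : 75.3 : 100.0 : 66.4 : 22.0 : 2.9.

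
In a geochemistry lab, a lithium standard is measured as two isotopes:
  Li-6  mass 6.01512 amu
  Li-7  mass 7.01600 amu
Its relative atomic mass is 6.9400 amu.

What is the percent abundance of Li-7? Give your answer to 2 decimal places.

92.41%

With x = fraction of Li-6 (so Li-7 is 1 − x):
6.01512·x + 7.01600·(1 − x) = 6.9400
(6.01512 − 7.01600)·x = 6.9400 − 7.01600
x = -0.07600 / -1.00088 = 0.07593 → 7.59% Li-6, 92.41% Li-7.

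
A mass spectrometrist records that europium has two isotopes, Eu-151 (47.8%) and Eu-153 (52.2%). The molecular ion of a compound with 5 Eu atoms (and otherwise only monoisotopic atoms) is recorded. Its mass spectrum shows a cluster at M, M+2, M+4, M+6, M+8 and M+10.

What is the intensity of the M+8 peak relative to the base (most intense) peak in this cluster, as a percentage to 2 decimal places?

Term probabilities: M 0.0250, M+2 0.1363, M+4 0.2976, M+6 0.3250, M+8 0.1775, M+10 0.0388. Base peak = M+6.
P(M+6) = C(5,3) × 0.478^2 × 0.522^3 = 10 × 0.228484 × 0.14223665 = 0.324988 (base)
P(M+8) = C(5,4) × 0.478^1 × 0.522^4 = 5 × 0.4780 × 0.07424753 = 0.177452
Relative intensity = 0.177452 / 0.324988 × 100 = 54.60

54.60%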